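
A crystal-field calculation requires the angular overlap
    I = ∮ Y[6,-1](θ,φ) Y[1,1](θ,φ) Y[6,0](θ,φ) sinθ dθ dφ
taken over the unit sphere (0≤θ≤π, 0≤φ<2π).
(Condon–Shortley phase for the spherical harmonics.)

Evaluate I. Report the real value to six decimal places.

0.000000

Σlᵢ=13 odd — θ-integrand is odd under cosθ→−cosθ; I=0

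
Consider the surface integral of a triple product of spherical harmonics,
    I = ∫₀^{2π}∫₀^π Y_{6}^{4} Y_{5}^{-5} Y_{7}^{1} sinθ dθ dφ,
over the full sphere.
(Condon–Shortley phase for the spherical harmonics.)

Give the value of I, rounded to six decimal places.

-0.104772

Rules hold: Σm=0, L=18 even, 1≤7≤11.
N = 13·11·15 = 2145
Δ = 4!·8!·6!/19! = 1/174594420
Racah Σ t=0..4: t=0:+1/4147200 t=1:−1/207360 t=2:+1/82944 t=3:−1/207360 t=4:+1/4147200 = 1/345600
⇒ 3j(6 5 7; 0 0 0)² = 420/46189, sgn -1
Racah Σ t=0..0: t=0:+1/24883200 = 1/24883200
⇒ 3j(6 5 7; 4 -5 1)² = 980/138567, sgn +1
4πI² = N·(3j₀)²·(3jₘ)² = 2058000/14919047
I = -1·√(0.137944/4π) = -0.10477248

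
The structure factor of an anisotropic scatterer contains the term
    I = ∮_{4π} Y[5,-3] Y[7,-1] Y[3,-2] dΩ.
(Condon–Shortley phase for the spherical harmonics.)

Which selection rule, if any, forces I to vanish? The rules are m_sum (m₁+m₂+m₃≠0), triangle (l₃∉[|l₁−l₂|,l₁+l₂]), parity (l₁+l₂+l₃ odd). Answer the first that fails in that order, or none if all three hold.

m₁+m₂+m₃ = -3 − 1 − 2 = -6  ✗
triangle: |5−7|=2 ≤ l₃=3 ≤ 5+7=12
parity: l₁+l₂+l₃ = 15 is odd

m_sum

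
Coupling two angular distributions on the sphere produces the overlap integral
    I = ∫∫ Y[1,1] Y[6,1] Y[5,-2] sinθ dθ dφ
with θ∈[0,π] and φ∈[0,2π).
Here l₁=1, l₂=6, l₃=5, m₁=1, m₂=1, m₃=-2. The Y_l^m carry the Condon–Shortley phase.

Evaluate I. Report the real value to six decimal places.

-0.129207

Checks pass: Σm=0; 12 even; l₃=5∈[5,7].
(2·1+1)(2·6+1)(2·5+1) = 429
Δ: 2! 0! 10! / 13! → 1/858
sum: t=1:−1/14400 = -1/14400
3j²(1 6 5; 0 0 0) = Δ·Π!·Σ² = 6/143  (sign +1)
sum: t=0:+1/60480 = 1/60480
3j²(1 6 5; 1 1 -2) = Δ·Π!·Σ² = 5/429  (sign -1)
combine: 4πI² = 429·6/143·5/429 = 30/143
take √, sign -1: I = -0.12920749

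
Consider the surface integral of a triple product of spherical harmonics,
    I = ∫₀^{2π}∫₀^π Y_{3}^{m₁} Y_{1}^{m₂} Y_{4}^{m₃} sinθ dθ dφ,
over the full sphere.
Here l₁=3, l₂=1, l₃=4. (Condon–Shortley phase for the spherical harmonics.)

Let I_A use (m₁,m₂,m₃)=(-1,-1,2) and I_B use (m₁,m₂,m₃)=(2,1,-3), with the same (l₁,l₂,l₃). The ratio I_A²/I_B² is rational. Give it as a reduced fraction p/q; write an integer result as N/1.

5/7

Same 3,1,4: normalisation and zero-m 3j drop out of the ratio.
A: Δ: 0! 6! 2! / 9! → 1/252; sum: t=0:+1/96 = 1/96; 3j²(3 1 4; -1 -1 2) = Δ·Π!·Σ² = 5/84  (sign +1)
B: Δ: 0! 6! 2! / 9! → 1/252; sum: t=0:+1/240 = 1/240; 3j²(3 1 4; 2 1 -3) = Δ·Π!·Σ² = 1/12  (sign -1)
I_A²/I_B² = (5/84)/(1/12) = 5/7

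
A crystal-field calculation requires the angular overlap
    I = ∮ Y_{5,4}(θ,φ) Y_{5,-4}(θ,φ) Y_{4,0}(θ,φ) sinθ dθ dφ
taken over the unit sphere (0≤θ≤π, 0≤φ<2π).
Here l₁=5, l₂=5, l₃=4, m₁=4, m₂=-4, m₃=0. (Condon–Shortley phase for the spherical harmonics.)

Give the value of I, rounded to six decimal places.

-0.130198

m-sum 0 ✓  L=14 even ✓  0≤4≤10 ✓
Π(2lᵢ+1) = 11×11×9 = 1089
triangle coeff Δ(5,5,4) = 1/3153150
Σ_t [1,5]: t=1:−1/69120 t=2:+1/1728 t=3:−1/576 t=4:+1/1728 t=5:−1/69120 = -7/11520
(3j)²=2/143 [(5 5 4; 0 0 0)], sign=-1
Σ_t [0,1]: t=0:+1/25920 t=1:−1/69120 = 1/41472
(3j)²=2/143 [(5 5 4; 4 -4 0)], sign=+1
⇒ 4πI² = 36/169
I = (-1)√(36/169/(4π)) = -0.13019760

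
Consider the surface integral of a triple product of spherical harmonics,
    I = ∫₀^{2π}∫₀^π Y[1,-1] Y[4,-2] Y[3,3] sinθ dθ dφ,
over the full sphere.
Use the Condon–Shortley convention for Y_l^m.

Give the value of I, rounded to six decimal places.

Rules hold: Σm=0, L=8 even, 3≤3≤5.
N = 3·9·7 = 189
Δ = 2!·0!·6!/9! = 1/252
Racah Σ t=1..1: t=1:−1/36 = -1/36
⇒ 3j(1 4 3; 0 0 0)² = 4/63, sgn +1
Racah Σ t=2..2: t=2:+1/1440 = 1/1440
⇒ 3j(1 4 3; -1 -2 3)² = 1/252, sgn +1
4πI² = N·(3j₀)²·(3jₘ)² = 1/21
I = +1·√(0.047619/4π) = 0.06155813

0.061558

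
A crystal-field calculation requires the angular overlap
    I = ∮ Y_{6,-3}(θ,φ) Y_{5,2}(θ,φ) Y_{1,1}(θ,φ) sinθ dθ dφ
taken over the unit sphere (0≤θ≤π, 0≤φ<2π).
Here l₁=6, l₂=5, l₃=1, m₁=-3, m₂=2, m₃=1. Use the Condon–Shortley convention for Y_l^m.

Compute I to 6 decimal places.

-0.245154

Checks pass: Σm=0; 12 even; l₃=1∈[1,11].
(2·6+1)(2·5+1)(2·1+1) = 429
Δ: 10! 2! 0! / 13! → 1/858
sum: t=5:−1/14400 = -1/14400
3j²(6 5 1; 0 0 0) = Δ·Π!·Σ² = 6/143  (sign +1)
sum: t=7:−1/60480 = -1/60480
3j²(6 5 1; -3 2 1) = Δ·Π!·Σ² = 6/143  (sign -1)
combine: 4πI² = 429·6/143·6/143 = 108/143
take √, sign -1: I = -0.24515397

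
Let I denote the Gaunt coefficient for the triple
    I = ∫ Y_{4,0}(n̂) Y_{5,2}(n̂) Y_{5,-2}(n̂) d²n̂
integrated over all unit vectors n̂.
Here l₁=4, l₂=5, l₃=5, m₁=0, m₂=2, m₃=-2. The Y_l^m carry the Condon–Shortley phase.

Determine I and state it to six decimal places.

Checks pass: Σm=0; 14 even; l₃=5∈[1,9].
(2·4+1)(2·5+1)(2·5+1) = 1089
Δ: 4! 4! 6! / 15! → 1/3153150
sum: t=0:+1/69120 t=1:−1/1728 t=2:+1/576 t=3:−1/1728 t=4:+1/69120 = 7/11520
3j²(4 5 5; 0 0 0) = Δ·Π!·Σ² = 2/143  (sign -1)
sum: t=1:−1/25920 t=2:+1/1920 t=3:−1/1728 t=4:+1/20736 = -1/20736
3j²(4 5 5; 0 2 -2) = Δ·Π!·Σ² = 1/2574  (sign +1)
combine: 4πI² = 1089·2/143·1/2574 = 1/169
take √, sign -1: I = -0.02169960

-0.021700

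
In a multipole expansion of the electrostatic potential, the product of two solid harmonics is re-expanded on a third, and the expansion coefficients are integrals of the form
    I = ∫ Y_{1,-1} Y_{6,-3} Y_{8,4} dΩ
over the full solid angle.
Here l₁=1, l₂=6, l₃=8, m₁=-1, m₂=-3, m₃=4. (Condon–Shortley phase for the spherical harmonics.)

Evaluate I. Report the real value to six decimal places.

l₃=8 ∉ [5,7] — triangle fails ⇒ I = 0

0.000000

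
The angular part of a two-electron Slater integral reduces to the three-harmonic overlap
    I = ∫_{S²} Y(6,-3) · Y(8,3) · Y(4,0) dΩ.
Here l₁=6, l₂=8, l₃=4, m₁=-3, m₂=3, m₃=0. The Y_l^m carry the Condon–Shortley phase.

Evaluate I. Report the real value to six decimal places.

Checks pass: Σm=0; 18 even; l₃=4∈[2,14].
(2·6+1)(2·8+1)(2·4+1) = 1989
Δ: 10! 2! 6! / 19! → 1/23279256
sum: t=4:+1/1658880 t=5:−1/518400 t=6:+1/1658880 = -1/1382400
3j²(6 8 4; 0 0 0) = Δ·Π!·Σ² = 504/46189  (sign -1)
sum: t=7:−1/2903040 t=8:+1/2903040 t=9:−1/34836480 = -1/34836480
3j²(6 8 4; -3 3 0) = Δ·Π!·Σ² = 25/117572  (sign -1)
combine: 4πI² = 1989·504/46189·25/117572 = 4050/877591
take √, sign +1: I = 0.01916357

0.019164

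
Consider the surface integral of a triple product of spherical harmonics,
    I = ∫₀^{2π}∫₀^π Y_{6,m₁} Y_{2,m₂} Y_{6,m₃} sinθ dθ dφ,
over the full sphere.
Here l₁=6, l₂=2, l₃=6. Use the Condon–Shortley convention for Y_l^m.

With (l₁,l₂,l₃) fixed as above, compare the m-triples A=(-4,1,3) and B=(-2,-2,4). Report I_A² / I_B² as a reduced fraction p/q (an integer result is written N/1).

l's match ⇒ only the (l;m) 3-j factors differ between A and B.
A: triangle coeff Δ(6,2,6) = 1/90090; Σ_t [1,2]: t=1:−1/725760 t=2:+1/161280 = 1/207360; (3j)²=7/286 [(6 2 6; -4 1 3)], sign=-1
B: triangle coeff Δ(6,2,6) = 1/90090; Σ_t [0,0]: t=0:+1/322560 = 1/322560; (3j)²=18/1001 [(6 2 6; -2 -2 4)], sign=+1
I_A²/I_B² = (7/286)/(18/1001) = 49/36

49/36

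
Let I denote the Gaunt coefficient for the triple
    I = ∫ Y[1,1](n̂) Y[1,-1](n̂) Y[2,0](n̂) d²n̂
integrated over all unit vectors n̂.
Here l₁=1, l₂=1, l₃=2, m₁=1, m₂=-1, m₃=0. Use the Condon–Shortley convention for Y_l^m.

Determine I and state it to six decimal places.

0.126157

Rules hold: Σm=0, L=4 even, 0≤2≤2.
N = 3·3·5 = 45
Δ = 0!·2!·2!/5! = 1/30
Racah Σ t=0..0: t=0:+1/1 = 1/1
⇒ 3j(1 1 2; 0 0 0)² = 2/15, sgn +1
Racah Σ t=0..0: t=0:+1/4 = 1/4
⇒ 3j(1 1 2; 1 -1 0)² = 1/30, sgn +1
4πI² = N·(3j₀)²·(3jₘ)² = 1/5
I = +1·√(0.2/4π) = 0.12615663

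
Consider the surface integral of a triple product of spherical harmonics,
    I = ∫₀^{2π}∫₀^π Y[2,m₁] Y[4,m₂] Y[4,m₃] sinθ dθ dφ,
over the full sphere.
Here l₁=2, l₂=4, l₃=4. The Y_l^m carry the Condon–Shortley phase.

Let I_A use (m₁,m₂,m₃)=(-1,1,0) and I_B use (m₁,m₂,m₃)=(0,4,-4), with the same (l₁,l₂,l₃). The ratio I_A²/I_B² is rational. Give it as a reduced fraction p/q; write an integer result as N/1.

l's match ⇒ only the (l;m) 3-j factors differ between A and B.
A: triangle coeff Δ(2,4,4) = 1/13860; Σ_t [1,2]: t=1:−1/96 t=2:+1/72 = 1/288; (3j)²=1/462 [(2 4 4; -1 1 0)], sign=+1
B: triangle coeff Δ(2,4,4) = 1/13860; Σ_t [2,2]: t=2:+1/2880 = 1/2880; (3j)²=28/495 [(2 4 4; 0 4 -4)], sign=+1
I_A²/I_B² = (1/462)/(28/495) = 15/392

15/392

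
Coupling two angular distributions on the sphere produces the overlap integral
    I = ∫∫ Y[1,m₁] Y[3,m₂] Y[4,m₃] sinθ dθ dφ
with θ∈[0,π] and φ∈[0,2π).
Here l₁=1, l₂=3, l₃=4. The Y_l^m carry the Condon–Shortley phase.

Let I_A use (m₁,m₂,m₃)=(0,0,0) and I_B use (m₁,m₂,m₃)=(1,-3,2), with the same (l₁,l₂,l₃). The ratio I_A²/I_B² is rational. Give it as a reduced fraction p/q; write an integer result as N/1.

l's match ⇒ only the (l;m) 3-j factors differ between A and B.
A: triangle coeff Δ(1,3,4) = 1/252; Σ_t [0,0]: t=0:+1/36 = 1/36; (3j)²=4/63 [(1 3 4; 0 0 0)], sign=+1
B: triangle coeff Δ(1,3,4) = 1/252; Σ_t [0,0]: t=0:+1/1440 = 1/1440; (3j)²=1/252 [(1 3 4; 1 -3 2)], sign=+1
I_A²/I_B² = (4/63)/(1/252) = 16/1

16/1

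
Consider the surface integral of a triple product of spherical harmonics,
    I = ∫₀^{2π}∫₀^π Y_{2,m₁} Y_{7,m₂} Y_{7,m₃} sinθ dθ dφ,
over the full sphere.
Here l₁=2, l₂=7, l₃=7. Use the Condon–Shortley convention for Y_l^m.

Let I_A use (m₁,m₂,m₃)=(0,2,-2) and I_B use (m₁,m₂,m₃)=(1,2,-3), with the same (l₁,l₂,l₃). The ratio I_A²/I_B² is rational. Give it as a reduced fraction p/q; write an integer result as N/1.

Same 2,7,7: normalisation and zero-m 3j drop out of the ratio.
A: Δ: 2! 2! 12! / 17! → 1/185640; sum: t=0:+1/8709120 t=1:−1/967680 t=2:+1/2419200 = -11/21772800; 3j²(2 7 7; 0 2 -2) = Δ·Π!·Σ² = 242/23205  (sign +1)
B: Δ: 2! 2! 12! / 17! → 1/185640; sum: t=0:+1/4354560 t=1:−1/1935360 = -1/3483648; 3j²(2 7 7; 1 2 -3) = Δ·Π!·Σ² = 125/12376  (sign -1)
I_A²/I_B² = (242/23205)/(125/12376) = 1936/1875

1936/1875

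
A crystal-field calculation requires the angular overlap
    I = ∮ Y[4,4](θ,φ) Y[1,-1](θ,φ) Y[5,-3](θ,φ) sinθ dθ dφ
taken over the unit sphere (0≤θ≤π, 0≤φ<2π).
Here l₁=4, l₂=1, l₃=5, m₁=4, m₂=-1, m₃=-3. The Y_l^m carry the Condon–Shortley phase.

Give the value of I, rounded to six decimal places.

Checks pass: Σm=0; 10 even; l₃=5∈[3,5].
(2·4+1)(2·1+1)(2·5+1) = 297
Δ: 0! 8! 2! / 11! → 1/495
sum: t=0:+1/576 = 1/576
3j²(4 1 5; 0 0 0) = Δ·Π!·Σ² = 5/99  (sign -1)
sum: t=0:+1/80640 = 1/80640
3j²(4 1 5; 4 -1 -3) = Δ·Π!·Σ² = 1/495  (sign +1)
combine: 4πI² = 297·5/99·1/495 = 1/33
take √, sign -1: I = -0.04910640

-0.049106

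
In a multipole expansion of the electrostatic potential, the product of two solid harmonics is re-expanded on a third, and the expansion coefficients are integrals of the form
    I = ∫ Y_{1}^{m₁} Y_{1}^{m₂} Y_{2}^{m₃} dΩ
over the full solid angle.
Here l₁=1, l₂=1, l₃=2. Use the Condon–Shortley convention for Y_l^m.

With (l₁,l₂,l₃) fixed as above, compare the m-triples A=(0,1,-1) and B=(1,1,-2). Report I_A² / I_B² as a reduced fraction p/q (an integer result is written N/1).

Shared (l₁,l₂,l₃)=(1,1,2): N and (l;000)² cancel in I_A²/I_B².
A: Δ = 0!·2!·2!/5! = 1/30; Racah Σ t=0..0: t=0:+1/2 = 1/2; ⇒ 3j(1 1 2; 0 1 -1)² = 1/10, sgn -1
B: Δ = 0!·2!·2!/5! = 1/30; Racah Σ t=0..0: t=0:+1/4 = 1/4; ⇒ 3j(1 1 2; 1 1 -2)² = 1/5, sgn +1
I_A²/I_B² = (1/10)/(1/5) = 1/2

1/2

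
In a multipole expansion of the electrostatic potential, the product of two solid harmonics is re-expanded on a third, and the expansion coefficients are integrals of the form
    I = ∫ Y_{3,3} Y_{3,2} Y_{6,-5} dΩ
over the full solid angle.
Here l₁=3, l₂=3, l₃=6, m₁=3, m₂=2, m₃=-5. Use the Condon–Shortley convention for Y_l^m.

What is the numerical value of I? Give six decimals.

Checks pass: Σm=0; 12 even; l₃=6∈[0,6].
(2·3+1)(2·3+1)(2·6+1) = 637
Δ: 0! 6! 6! / 13! → 1/12012
sum: t=0:+1/1296 = 1/1296
3j²(3 3 6; 0 0 0) = Δ·Π!·Σ² = 100/3003  (sign +1)
sum: t=0:+1/86400 = 1/86400
3j²(3 3 6; 3 2 -5) = Δ·Π!·Σ² = 1/26  (sign -1)
combine: 4πI² = 637·100/3003·1/26 = 350/429
take √, sign -1: I = -0.25480060

-0.254801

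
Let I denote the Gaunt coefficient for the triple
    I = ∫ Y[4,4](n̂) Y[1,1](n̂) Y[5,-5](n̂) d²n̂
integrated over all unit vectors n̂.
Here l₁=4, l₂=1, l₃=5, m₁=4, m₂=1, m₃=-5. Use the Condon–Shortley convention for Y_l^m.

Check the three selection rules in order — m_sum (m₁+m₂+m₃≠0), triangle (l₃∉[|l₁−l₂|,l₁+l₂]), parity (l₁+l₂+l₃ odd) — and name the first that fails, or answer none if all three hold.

none

Σmᵢ = 0  ✓
l₃∈[|l₁−l₂|,l₁+l₂]=[3,5], have l₃=5  ✓
Σlᵢ = 10 ⇒ even  ✓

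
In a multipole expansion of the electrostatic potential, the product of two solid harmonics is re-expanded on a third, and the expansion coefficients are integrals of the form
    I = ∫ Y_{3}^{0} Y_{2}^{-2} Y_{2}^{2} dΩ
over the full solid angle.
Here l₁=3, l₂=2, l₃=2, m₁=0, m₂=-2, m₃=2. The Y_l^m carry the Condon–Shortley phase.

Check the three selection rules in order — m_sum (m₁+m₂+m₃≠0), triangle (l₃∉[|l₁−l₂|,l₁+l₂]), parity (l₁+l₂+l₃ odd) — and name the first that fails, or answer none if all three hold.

parity

m₁+m₂+m₃ = 0 − 2 + 2 = 0  ✓
triangle: |3−2|=1 ≤ l₃=2 ≤ 3+2=5  ✓
parity: l₁+l₂+l₃ = 7 is odd  ✗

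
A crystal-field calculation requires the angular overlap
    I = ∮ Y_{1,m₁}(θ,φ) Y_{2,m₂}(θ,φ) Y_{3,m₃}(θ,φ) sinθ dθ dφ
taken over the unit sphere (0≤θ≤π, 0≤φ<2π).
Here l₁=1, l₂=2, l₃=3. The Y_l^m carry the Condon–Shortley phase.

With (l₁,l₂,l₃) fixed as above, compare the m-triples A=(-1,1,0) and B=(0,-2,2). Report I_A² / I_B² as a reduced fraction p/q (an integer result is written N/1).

3/5

l's match ⇒ only the (l;m) 3-j factors differ between A and B.
A: triangle coeff Δ(1,2,3) = 1/105; Σ_t [0,0]: t=0:+1/12 = 1/12; (3j)²=1/35 [(1 2 3; -1 1 0)], sign=-1
B: triangle coeff Δ(1,2,3) = 1/105; Σ_t [0,0]: t=0:+1/24 = 1/24; (3j)²=1/21 [(1 2 3; 0 -2 2)], sign=-1
I_A²/I_B² = (1/35)/(1/21) = 3/5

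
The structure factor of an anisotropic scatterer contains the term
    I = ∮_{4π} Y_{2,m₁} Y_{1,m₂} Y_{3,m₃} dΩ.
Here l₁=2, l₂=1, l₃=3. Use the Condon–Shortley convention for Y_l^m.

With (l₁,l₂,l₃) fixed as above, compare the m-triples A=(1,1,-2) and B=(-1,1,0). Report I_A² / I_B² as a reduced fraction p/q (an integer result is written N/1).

Same 2,1,3: normalisation and zero-m 3j drop out of the ratio.
A: Δ: 0! 4! 2! / 7! → 1/105; sum: t=0:+1/12 = 1/12; 3j²(2 1 3; 1 1 -2) = Δ·Π!·Σ² = 2/21  (sign -1)
B: Δ: 0! 4! 2! / 7! → 1/105; sum: t=0:+1/12 = 1/12; 3j²(2 1 3; -1 1 0) = Δ·Π!·Σ² = 1/35  (sign -1)
I_A²/I_B² = (2/21)/(1/35) = 10/3

10/3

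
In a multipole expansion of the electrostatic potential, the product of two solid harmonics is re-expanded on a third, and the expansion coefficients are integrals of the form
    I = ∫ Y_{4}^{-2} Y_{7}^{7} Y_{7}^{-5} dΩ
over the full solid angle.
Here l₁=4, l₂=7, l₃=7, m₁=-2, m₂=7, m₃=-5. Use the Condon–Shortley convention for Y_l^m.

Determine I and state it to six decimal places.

Rules hold: Σm=0, L=18 even, 3≤7≤11.
N = 9·15·15 = 2025
Δ = 4!·4!·10!/19! = 1/58198140
Racah Σ t=0..4: t=0:+1/17418240 t=1:−1/622080 t=2:+1/230400 t=3:−1/622080 t=4:+1/17418240 = 1/806400
⇒ 3j(4 7 7; 0 0 0)² = 2268/230945, sgn -1
Racah Σ t=4..4: t=4:+1/348364800 = 1/348364800
⇒ 3j(4 7 7; -2 7 -5)² = 11/646, sgn +1
4πI² = N·(3j₀)²·(3jₘ)² = 459270/1356277
I = -1·√(0.338626/4π) = -0.16415530

-0.164155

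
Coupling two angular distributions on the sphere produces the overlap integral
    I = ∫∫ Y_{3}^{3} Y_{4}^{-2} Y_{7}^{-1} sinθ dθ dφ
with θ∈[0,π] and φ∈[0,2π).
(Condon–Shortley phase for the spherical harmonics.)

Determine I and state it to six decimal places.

-0.035654

m-sum 0 ✓  L=14 even ✓  1≤7≤7 ✓
Π(2lᵢ+1) = 7×9×15 = 945
triangle coeff Δ(3,4,7) = 1/45045
Σ_t [0,0]: t=0:+1/20736 = 1/20736
(3j)²=35/1287 [(3 4 7; 0 0 0)], sign=-1
Σ_t [0,0]: t=0:+1/1036800 = 1/1036800
(3j)²=4/6435 [(3 4 7; 3 -2 -1)], sign=+1
⇒ 4πI² = 980/61347
I = (-1)√(980/61347/(4π)) = -0.03565426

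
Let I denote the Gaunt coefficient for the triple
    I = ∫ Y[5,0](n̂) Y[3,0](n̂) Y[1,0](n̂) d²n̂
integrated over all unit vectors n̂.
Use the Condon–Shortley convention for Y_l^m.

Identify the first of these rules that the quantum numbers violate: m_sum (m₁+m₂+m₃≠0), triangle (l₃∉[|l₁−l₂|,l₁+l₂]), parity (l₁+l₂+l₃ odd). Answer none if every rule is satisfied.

triangle

Σmᵢ = 0  ✓
l₃∈[|l₁−l₂|,l₁+l₂]=[2,8], have l₃=1  ✗
Σlᵢ = 9 ⇒ odd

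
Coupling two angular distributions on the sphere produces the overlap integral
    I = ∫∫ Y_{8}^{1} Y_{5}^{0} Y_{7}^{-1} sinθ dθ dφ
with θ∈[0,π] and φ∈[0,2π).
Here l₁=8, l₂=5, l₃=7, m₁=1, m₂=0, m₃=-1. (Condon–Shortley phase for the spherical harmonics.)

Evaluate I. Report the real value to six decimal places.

Checks pass: Σm=0; 20 even; l₃=7∈[3,13].
(2·8+1)(2·5+1)(2·7+1) = 2805
Δ: 6! 10! 4! / 21! → 1/814773960
sum: t=1:−1/87091200 t=2:+1/4976640 t=3:−1/2073600 t=4:+1/4976640 t=5:−1/87091200 = -1/9676800
3j²(8 5 7; 0 0 0) = Δ·Π!·Σ² = 360/46189  (sign +1)
sum: t=1:−1/49766400 t=2:+1/4147200 t=3:−1/2488320 t=4:+1/8709120 t=5:−1/232243200 = -7/99532800
3j²(8 5 7; 1 0 -1) = Δ·Π!·Σ² = 1715/369512  (sign -1)
combine: 4πI² = 2805·360/46189·1715/369512 = 1157625/11408683
take √, sign -1: I = -0.08985893

-0.089859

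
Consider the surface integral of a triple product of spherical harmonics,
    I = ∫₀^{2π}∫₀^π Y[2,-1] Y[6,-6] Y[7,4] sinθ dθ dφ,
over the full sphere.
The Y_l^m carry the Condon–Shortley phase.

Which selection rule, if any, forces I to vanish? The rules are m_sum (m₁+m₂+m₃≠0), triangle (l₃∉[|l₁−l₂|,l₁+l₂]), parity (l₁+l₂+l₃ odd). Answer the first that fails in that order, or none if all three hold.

m_sum

azimuthal sum: -1 − 6 + 4 = -3  ✗
4 ≤ 7 ≤ 8 (triangle on l)
L = 2 + 6 + 7 = 15 (odd)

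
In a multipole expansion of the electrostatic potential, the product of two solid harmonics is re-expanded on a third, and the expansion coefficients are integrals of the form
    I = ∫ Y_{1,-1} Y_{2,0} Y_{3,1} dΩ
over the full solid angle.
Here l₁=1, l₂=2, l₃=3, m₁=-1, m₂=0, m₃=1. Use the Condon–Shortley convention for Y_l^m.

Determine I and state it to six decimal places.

-0.202301

Checks pass: Σm=0; 6 even; l₃=3∈[1,3].
(2·1+1)(2·2+1)(2·3+1) = 105
Δ: 0! 2! 4! / 7! → 1/105
sum: t=0:+1/4 = 1/4
3j²(1 2 3; 0 0 0) = Δ·Π!·Σ² = 3/35  (sign -1)
sum: t=0:+1/8 = 1/8
3j²(1 2 3; -1 0 1) = Δ·Π!·Σ² = 2/35  (sign +1)
combine: 4πI² = 105·3/35·2/35 = 18/35
take √, sign -1: I = -0.20230066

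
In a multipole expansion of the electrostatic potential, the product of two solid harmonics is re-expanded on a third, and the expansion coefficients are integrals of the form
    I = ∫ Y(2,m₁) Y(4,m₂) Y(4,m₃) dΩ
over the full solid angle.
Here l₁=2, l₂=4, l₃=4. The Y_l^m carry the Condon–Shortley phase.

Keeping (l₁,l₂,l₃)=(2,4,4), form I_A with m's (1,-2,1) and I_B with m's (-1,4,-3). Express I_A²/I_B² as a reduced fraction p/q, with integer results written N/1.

Same 2,4,4: normalisation and zero-m 3j drop out of the ratio.
A: Δ: 2! 2! 6! / 11! → 1/13860; sum: t=0:+1/96 t=1:−1/240 = 1/160; 3j²(2 4 4; 1 -2 1) = Δ·Π!·Σ² = 27/1540  (sign -1)
B: Δ: 2! 2! 6! / 11! → 1/13860; sum: t=2:+1/1440 = 1/1440; 3j²(2 4 4; -1 4 -3) = Δ·Π!·Σ² = 7/165  (sign -1)
I_A²/I_B² = (27/1540)/(7/165) = 81/196

81/196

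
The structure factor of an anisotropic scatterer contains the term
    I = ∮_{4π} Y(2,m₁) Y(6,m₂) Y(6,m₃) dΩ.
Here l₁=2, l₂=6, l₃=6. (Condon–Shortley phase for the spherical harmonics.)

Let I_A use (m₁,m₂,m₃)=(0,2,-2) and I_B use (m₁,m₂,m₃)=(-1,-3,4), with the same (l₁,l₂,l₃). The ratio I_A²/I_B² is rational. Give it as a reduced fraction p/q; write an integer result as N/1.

20/49

l's match ⇒ only the (l;m) 3-j factors differ between A and B.
A: triangle coeff Δ(2,6,6) = 1/90090; Σ_t [0,2]: t=0:+1/322560 t=1:−1/30240 t=2:+1/69120 = -1/64512; (3j)²=10/1001 [(2 6 6; 0 2 -2)], sign=-1
B: triangle coeff Δ(2,6,6) = 1/90090; Σ_t [1,2]: t=1:−1/161280 t=2:+1/725760 = -1/207360; (3j)²=7/286 [(2 6 6; -1 -3 4)], sign=-1
I_A²/I_B² = (10/1001)/(7/286) = 20/49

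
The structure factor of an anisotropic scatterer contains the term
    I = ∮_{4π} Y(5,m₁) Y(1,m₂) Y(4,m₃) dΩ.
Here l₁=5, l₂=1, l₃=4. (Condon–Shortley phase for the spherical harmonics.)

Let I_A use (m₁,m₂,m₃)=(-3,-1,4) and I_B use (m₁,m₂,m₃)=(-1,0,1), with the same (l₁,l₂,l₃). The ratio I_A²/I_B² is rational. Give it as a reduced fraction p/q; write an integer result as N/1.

1/24

l's match ⇒ only the (l;m) 3-j factors differ between A and B.
A: triangle coeff Δ(5,1,4) = 1/495; Σ_t [0,0]: t=0:+1/80640 = 1/80640; (3j)²=1/495 [(5 1 4; -3 -1 4)], sign=+1
B: triangle coeff Δ(5,1,4) = 1/495; Σ_t [1,1]: t=1:−1/720 = -1/720; (3j)²=8/165 [(5 1 4; -1 0 1)], sign=+1
I_A²/I_B² = (1/495)/(8/165) = 1/24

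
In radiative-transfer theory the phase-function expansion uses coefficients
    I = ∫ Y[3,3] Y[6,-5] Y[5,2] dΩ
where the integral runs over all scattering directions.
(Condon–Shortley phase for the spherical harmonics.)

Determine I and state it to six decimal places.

Rules hold: Σm=0, L=14 even, 3≤5≤9.
N = 7·13·11 = 1001
Δ = 4!·2!·8!/15! = 1/675675
Racah Σ t=1..3: t=1:−1/8640 t=2:+1/2304 t=3:−1/8640 = 7/34560
⇒ 3j(3 6 5; 0 0 0)² = 7/429, sgn -1
Racah Σ t=0..0: t=0:+1/241920 = 1/241920
⇒ 3j(3 6 5; 3 -5 2)² = 2/91, sgn -1
4πI² = N·(3j₀)²·(3jₘ)² = 14/39
I = +1·√(0.358974/4π) = 0.16901560

0.169016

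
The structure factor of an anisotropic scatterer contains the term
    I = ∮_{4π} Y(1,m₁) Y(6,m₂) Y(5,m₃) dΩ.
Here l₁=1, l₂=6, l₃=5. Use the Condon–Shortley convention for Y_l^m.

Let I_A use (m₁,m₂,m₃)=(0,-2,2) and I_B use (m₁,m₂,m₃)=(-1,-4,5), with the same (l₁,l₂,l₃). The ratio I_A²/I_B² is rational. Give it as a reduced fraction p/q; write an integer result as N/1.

Shared (l₁,l₂,l₃)=(1,6,5): N and (l;000)² cancel in I_A²/I_B².
A: Δ = 2!·0!·10!/13! = 1/858; Racah Σ t=1..1: t=1:−1/30240 = -1/30240; ⇒ 3j(1 6 5; 0 -2 2)² = 16/429, sgn +1
B: Δ = 2!·0!·10!/13! = 1/858; Racah Σ t=2..2: t=2:+1/7257600 = 1/7257600; ⇒ 3j(1 6 5; -1 -4 5)² = 1/858, sgn +1
I_A²/I_B² = (16/429)/(1/858) = 32/1

32/1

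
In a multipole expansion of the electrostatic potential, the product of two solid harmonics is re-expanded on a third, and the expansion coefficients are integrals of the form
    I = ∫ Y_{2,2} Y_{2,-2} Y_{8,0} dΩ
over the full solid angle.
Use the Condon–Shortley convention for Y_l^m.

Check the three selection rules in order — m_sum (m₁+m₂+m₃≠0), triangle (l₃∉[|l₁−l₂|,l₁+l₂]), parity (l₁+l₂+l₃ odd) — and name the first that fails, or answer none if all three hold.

triangle

Σmᵢ = 0  ✓
l₃∈[|l₁−l₂|,l₁+l₂]=[0,4], have l₃=8  ✗
Σlᵢ = 12 ⇒ even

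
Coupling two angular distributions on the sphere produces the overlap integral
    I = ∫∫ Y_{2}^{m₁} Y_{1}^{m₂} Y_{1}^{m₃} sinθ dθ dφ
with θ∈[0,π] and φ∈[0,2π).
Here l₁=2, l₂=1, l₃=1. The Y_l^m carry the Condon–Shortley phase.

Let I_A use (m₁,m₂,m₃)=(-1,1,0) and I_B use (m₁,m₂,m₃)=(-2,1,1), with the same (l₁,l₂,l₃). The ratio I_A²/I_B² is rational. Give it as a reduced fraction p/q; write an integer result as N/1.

Shared (l₁,l₂,l₃)=(2,1,1): N and (l;000)² cancel in I_A²/I_B².
A: Δ = 2!·2!·0!/5! = 1/30; Racah Σ t=2..2: t=2:+1/2 = 1/2; ⇒ 3j(2 1 1; -1 1 0)² = 1/10, sgn -1
B: Δ = 2!·2!·0!/5! = 1/30; Racah Σ t=2..2: t=2:+1/4 = 1/4; ⇒ 3j(2 1 1; -2 1 1)² = 1/5, sgn +1
I_A²/I_B² = (1/10)/(1/5) = 1/2

1/2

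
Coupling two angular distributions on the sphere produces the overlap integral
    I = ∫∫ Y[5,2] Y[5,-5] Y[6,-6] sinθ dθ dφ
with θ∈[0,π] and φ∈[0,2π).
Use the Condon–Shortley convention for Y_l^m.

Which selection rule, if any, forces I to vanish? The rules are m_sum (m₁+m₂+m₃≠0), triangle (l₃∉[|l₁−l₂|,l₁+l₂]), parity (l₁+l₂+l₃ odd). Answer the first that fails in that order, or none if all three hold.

m_sum

azimuthal sum: 2 − 5 − 6 = -9  ✗
0 ≤ 6 ≤ 10 (triangle on l)
L = 5 + 5 + 6 = 16 (even)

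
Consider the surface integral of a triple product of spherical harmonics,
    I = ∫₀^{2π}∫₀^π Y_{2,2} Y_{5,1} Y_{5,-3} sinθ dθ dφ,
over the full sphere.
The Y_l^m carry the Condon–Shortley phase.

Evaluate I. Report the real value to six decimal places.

0.171169

m-sum 0 ✓  L=12 even ✓  3≤5≤7 ✓
Π(2lᵢ+1) = 5×11×11 = 605
triangle coeff Δ(2,5,5) = 1/38610
Σ_t [0,2]: t=0:+1/2880 t=1:−1/576 t=2:+1/2880 = -1/960
(3j)²=10/429 [(2 5 5; 0 0 0)], sign=+1
Σ_t [0,0]: t=0:+1/5760 = 1/5760
(3j)²=56/2145 [(2 5 5; 2 1 -3)], sign=+1
⇒ 4πI² = 560/1521
I = (+1)√(560/1521/(4π)) = 0.17116875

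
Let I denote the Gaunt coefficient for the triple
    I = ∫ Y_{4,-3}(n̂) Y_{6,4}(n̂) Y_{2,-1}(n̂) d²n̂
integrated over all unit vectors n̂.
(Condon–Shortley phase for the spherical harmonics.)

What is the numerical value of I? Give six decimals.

m-sum 0 ✓  L=12 even ✓  2≤2≤10 ✓
Π(2lᵢ+1) = 9×13×5 = 585
triangle coeff Δ(4,6,2) = 1/6435
Σ_t [4,4]: t=4:+1/2304 = 1/2304
(3j)²=5/143 [(4 6 2; 0 0 0)], sign=+1
Σ_t [7,7]: t=7:−1/30240 = -1/30240
(3j)²=16/429 [(4 6 2; -3 4 -1)], sign=+1
⇒ 4πI² = 1200/1573
I = (+1)√(1200/1573/(4π)) = 0.24638901

0.246389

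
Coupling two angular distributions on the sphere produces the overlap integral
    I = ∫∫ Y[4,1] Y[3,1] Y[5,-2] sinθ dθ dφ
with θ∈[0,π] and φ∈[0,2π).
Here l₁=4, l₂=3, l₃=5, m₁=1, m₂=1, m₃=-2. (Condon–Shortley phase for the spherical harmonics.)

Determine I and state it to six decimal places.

0.148044

m-sum 0 ✓  L=12 even ✓  1≤5≤7 ✓
Π(2lᵢ+1) = 9×7×11 = 693
triangle coeff Δ(4,3,5) = 1/180180
Σ_t [0,2]: t=0:+1/576 t=1:−1/144 t=2:+1/576 = -1/288
(3j)²=20/1001 [(4 3 5; 0 0 0)], sign=+1
Σ_t [0,2]: t=0:+1/1728 t=1:−1/288 t=2:+1/960 = -1/540
(3j)²=128/6435 [(4 3 5; 1 1 -2)], sign=+1
⇒ 4πI² = 512/1859
I = (+1)√(512/1859/(4π)) = 0.14804384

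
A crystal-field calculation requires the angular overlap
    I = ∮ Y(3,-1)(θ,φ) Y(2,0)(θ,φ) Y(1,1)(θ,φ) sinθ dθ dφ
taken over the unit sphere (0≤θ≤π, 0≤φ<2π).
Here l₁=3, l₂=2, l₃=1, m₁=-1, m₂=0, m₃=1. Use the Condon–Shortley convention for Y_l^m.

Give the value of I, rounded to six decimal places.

-0.202301

m-sum 0 ✓  L=6 even ✓  1≤1≤5 ✓
Π(2lᵢ+1) = 7×5×3 = 105
triangle coeff Δ(3,2,1) = 1/105
Σ_t [2,2]: t=2:+1/4 = 1/4
(3j)²=3/35 [(3 2 1; 0 0 0)], sign=-1
Σ_t [2,2]: t=2:+1/8 = 1/8
(3j)²=2/35 [(3 2 1; -1 0 1)], sign=+1
⇒ 4πI² = 18/35
I = (-1)√(18/35/(4π)) = -0.20230066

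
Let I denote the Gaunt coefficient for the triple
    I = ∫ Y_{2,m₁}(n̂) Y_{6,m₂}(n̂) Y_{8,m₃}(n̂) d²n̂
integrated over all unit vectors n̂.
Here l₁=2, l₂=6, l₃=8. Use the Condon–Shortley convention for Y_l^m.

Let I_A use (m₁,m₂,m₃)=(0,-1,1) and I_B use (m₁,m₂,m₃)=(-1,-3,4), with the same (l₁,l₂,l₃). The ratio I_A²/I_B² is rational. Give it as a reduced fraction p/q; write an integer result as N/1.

189/220

Same 2,6,8: normalisation and zero-m 3j drop out of the ratio.
A: Δ: 0! 4! 12! / 17! → 1/30940; sum: t=0:+1/2419200 = 1/2419200; 3j²(2 6 8; 0 -1 1) = Δ·Π!·Σ² = 27/1105  (sign -1)
B: Δ: 0! 4! 12! / 17! → 1/30940; sum: t=0:+1/13063680 = 1/13063680; 3j²(2 6 8; -1 -3 4) = Δ·Π!·Σ² = 44/1547  (sign +1)
I_A²/I_B² = (27/1105)/(44/1547) = 189/220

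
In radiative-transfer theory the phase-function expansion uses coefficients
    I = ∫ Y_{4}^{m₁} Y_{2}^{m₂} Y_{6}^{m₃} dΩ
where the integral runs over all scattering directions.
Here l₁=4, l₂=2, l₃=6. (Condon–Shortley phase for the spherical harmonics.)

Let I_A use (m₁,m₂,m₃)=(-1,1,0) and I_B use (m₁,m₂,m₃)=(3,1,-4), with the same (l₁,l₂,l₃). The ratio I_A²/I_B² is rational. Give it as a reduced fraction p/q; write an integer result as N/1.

1/2

l's match ⇒ only the (l;m) 3-j factors differ between A and B.
A: triangle coeff Δ(4,2,6) = 1/6435; Σ_t [0,0]: t=0:+1/4320 = 1/4320; (3j)²=8/429 [(4 2 6; -1 1 0)], sign=+1
B: triangle coeff Δ(4,2,6) = 1/6435; Σ_t [0,0]: t=0:+1/30240 = 1/30240; (3j)²=16/429 [(4 2 6; 3 1 -4)], sign=+1
I_A²/I_B² = (8/429)/(16/429) = 1/2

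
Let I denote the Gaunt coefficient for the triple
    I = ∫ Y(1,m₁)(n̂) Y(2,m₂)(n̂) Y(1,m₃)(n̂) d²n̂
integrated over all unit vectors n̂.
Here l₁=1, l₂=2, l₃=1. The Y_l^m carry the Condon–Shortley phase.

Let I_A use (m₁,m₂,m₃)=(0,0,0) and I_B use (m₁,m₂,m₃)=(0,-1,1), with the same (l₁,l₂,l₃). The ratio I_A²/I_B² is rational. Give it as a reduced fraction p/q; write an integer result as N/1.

4/3

Shared (l₁,l₂,l₃)=(1,2,1): N and (l;000)² cancel in I_A²/I_B².
A: Δ = 2!·0!·2!/5! = 1/30; Racah Σ t=1..1: t=1:−1/1 = -1/1; ⇒ 3j(1 2 1; 0 0 0)² = 2/15, sgn +1
B: Δ = 2!·0!·2!/5! = 1/30; Racah Σ t=1..1: t=1:−1/2 = -1/2; ⇒ 3j(1 2 1; 0 -1 1)² = 1/10, sgn -1
I_A²/I_B² = (2/15)/(1/10) = 4/3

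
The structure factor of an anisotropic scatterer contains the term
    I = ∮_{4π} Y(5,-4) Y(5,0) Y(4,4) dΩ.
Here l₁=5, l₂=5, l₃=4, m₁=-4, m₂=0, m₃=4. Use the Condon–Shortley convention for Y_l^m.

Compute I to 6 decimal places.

0.130198

Rules hold: Σm=0, L=14 even, 0≤4≤10.
N = 11·11·9 = 1089
Δ = 6!·4!·4!/15! = 1/3153150
Racah Σ t=1..5: t=1:−1/69120 t=2:+1/1728 t=3:−1/576 t=4:+1/1728 t=5:−1/69120 = -7/11520
⇒ 3j(5 5 4; 0 0 0)² = 2/143, sgn -1
Racah Σ t=5..5: t=5:−1/69120 = -1/69120
⇒ 3j(5 5 4; -4 0 4)² = 2/143, sgn -1
4πI² = N·(3j₀)²·(3jₘ)² = 36/169
I = +1·√(0.213018/4π) = 0.13019760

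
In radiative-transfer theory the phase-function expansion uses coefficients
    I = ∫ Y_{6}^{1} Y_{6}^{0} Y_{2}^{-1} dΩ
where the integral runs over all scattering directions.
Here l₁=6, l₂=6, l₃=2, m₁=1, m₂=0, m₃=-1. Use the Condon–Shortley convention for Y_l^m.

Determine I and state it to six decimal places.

Checks pass: Σm=0; 14 even; l₃=2∈[0,12].
(2·6+1)(2·6+1)(2·2+1) = 845
Δ: 10! 2! 2! / 15! → 1/90090
sum: t=4:+1/69120 t=5:−1/14400 t=6:+1/69120 = -7/172800
3j²(6 6 2; 0 0 0) = Δ·Π!·Σ² = 14/715  (sign -1)
sum: t=4:+1/34560 t=5:−1/28800 = -1/172800
3j²(6 6 2; 1 0 -1) = Δ·Π!·Σ² = 1/1430  (sign +1)
combine: 4πI² = 845·14/715·1/1430 = 7/605
take √, sign -1: I = -0.03034355

-0.030344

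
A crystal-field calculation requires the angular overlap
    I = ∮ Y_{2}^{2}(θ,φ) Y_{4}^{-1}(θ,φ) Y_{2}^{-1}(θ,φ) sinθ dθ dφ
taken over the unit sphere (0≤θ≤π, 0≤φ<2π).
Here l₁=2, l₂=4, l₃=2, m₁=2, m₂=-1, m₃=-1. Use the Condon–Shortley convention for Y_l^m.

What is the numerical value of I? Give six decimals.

-0.090112

Rules hold: Σm=0, L=8 even, 2≤2≤6.
N = 5·9·5 = 225
Δ = 4!·0!·4!/9! = 1/630
Racah Σ t=2..2: t=2:+1/16 = 1/16
⇒ 3j(2 4 2; 0 0 0)² = 2/35, sgn +1
Racah Σ t=0..0: t=0:+1/144 = 1/144
⇒ 3j(2 4 2; 2 -1 -1)² = 1/126, sgn -1
4πI² = N·(3j₀)²·(3jₘ)² = 5/49
I = -1·√(0.102041/4π) = -0.09011188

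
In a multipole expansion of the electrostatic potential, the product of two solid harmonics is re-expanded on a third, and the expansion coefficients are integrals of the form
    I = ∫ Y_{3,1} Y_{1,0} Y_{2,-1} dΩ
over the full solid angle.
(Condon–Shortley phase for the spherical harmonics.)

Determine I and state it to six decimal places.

-0.233597

Rules hold: Σm=0, L=6 even, 2≤2≤4.
N = 7·3·5 = 105
Δ = 2!·4!·0!/7! = 1/105
Racah Σ t=1..1: t=1:−1/4 = -1/4
⇒ 3j(3 1 2; 0 0 0)² = 3/35, sgn -1
Racah Σ t=1..1: t=1:−1/6 = -1/6
⇒ 3j(3 1 2; 1 0 -1)² = 8/105, sgn +1
4πI² = N·(3j₀)²·(3jₘ)² = 24/35
I = -1·√(0.685714/4π) = -0.23359668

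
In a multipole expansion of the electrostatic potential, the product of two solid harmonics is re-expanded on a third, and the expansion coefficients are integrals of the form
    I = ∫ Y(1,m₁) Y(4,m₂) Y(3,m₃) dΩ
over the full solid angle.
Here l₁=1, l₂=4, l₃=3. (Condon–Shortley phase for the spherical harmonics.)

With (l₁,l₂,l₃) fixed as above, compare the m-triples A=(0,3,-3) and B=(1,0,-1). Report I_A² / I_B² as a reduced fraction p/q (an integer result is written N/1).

7/6

l's match ⇒ only the (l;m) 3-j factors differ between A and B.
A: triangle coeff Δ(1,4,3) = 1/252; Σ_t [1,1]: t=1:−1/720 = -1/720; (3j)²=1/36 [(1 4 3; 0 3 -3)], sign=-1
B: triangle coeff Δ(1,4,3) = 1/252; Σ_t [0,0]: t=0:+1/96 = 1/96; (3j)²=1/42 [(1 4 3; 1 0 -1)], sign=+1
I_A²/I_B² = (1/36)/(1/42) = 7/6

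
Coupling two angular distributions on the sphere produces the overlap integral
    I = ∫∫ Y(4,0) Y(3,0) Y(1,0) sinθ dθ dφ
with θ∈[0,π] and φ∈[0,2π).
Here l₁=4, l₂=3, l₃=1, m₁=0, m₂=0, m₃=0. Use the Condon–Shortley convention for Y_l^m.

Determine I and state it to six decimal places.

m-sum 0 ✓  L=8 even ✓  1≤1≤7 ✓
Π(2lᵢ+1) = 9×7×3 = 189
triangle coeff Δ(4,3,1) = 1/252
Σ_t [3,3]: t=3:−1/36 = -1/36
(3j)²=4/63 [(4 3 1; 0 0 0)], sign=+1
(m-triple is (0,0,0) — same symbol as above.)
⇒ 4πI² = 16/21
I = (+1)√(16/21/(4π)) = 0.24623252

0.246233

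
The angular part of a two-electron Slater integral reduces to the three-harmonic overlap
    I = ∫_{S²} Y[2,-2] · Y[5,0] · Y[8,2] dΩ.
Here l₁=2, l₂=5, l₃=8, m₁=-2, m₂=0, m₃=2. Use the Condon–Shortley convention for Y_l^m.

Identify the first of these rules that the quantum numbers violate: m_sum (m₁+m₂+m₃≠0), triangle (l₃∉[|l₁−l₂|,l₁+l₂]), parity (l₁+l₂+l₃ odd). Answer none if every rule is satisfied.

triangle

Σmᵢ = 0  ✓
l₃∈[|l₁−l₂|,l₁+l₂]=[3,7], have l₃=8  ✗
Σlᵢ = 15 ⇒ odd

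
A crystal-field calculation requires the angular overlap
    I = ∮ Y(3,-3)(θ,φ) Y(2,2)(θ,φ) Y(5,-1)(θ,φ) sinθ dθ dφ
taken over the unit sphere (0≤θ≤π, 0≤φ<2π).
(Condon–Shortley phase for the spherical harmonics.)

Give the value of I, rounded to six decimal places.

Σmᵢ = -2 ≠ 0, so the φ-integral vanishes; I = 0

0.000000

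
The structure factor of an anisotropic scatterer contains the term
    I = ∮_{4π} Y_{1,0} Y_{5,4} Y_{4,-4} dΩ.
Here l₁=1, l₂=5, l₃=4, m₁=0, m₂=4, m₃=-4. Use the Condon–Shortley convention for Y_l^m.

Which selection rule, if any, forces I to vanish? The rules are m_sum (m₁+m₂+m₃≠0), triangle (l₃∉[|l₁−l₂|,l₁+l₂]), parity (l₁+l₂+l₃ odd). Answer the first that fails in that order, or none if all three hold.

none

Σmᵢ = 0  ✓
l₃∈[|l₁−l₂|,l₁+l₂]=[4,6], have l₃=4  ✓
Σlᵢ = 10 ⇒ even  ✓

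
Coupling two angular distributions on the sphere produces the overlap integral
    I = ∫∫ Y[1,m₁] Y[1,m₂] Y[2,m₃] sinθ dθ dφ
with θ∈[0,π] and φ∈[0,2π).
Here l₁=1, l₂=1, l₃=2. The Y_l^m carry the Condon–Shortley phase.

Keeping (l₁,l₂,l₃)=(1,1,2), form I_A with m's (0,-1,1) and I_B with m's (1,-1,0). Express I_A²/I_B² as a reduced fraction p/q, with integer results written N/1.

l's match ⇒ only the (l;m) 3-j factors differ between A and B.
A: triangle coeff Δ(1,1,2) = 1/30; Σ_t [0,0]: t=0:+1/2 = 1/2; (3j)²=1/10 [(1 1 2; 0 -1 1)], sign=-1
B: triangle coeff Δ(1,1,2) = 1/30; Σ_t [0,0]: t=0:+1/4 = 1/4; (3j)²=1/30 [(1 1 2; 1 -1 0)], sign=+1
I_A²/I_B² = (1/10)/(1/30) = 3/1

3/1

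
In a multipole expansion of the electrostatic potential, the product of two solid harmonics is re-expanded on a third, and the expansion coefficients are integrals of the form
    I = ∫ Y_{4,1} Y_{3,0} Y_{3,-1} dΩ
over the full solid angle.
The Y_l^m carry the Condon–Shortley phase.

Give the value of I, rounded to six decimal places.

Rules hold: Σm=0, L=10 even, 1≤3≤7.
N = 9·7·7 = 441
Δ = 4!·4!·2!/11! = 1/34650
Racah Σ t=1..3: t=1:−1/72 t=2:+1/16 t=3:−1/72 = 5/144
⇒ 3j(4 3 3; 0 0 0)² = 2/77, sgn -1
Racah Σ t=1..3: t=1:−1/48 t=2:+1/24 t=3:−1/288 = 5/288
⇒ 3j(4 3 3; 1 0 -1)² = 5/462, sgn +1
4πI² = N·(3j₀)²·(3jₘ)² = 15/121
I = -1·√(0.123967/4π) = -0.09932258

-0.099323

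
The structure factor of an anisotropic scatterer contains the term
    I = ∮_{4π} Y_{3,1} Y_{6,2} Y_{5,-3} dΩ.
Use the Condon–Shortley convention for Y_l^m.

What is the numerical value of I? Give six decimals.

Rules hold: Σm=0, L=14 even, 3≤5≤9.
N = 7·13·11 = 1001
Δ = 4!·2!·8!/15! = 1/675675
Racah Σ t=1..3: t=1:−1/8640 t=2:+1/2304 t=3:−1/8640 = 7/34560
⇒ 3j(3 6 5; 0 0 0)² = 7/429, sgn -1
Racah Σ t=0..2: t=0:+1/1935360 t=1:−1/30240 t=2:+1/11520 = 1/18432
⇒ 3j(3 6 5; 1 2 -3)² = 7/429, sgn +1
4πI² = N·(3j₀)²·(3jₘ)² = 343/1287
I = -1·√(0.266511/4π) = -0.14563067

-0.145631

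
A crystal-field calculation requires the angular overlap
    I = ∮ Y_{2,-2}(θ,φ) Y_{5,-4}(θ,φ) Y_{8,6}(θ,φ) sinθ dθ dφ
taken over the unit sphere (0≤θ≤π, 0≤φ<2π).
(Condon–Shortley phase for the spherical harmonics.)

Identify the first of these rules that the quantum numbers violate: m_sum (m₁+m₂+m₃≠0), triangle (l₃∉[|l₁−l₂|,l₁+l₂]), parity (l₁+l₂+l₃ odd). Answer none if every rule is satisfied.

triangle

Σmᵢ = 0  ✓
l₃∈[|l₁−l₂|,l₁+l₂]=[3,7], have l₃=8  ✗
Σlᵢ = 15 ⇒ odd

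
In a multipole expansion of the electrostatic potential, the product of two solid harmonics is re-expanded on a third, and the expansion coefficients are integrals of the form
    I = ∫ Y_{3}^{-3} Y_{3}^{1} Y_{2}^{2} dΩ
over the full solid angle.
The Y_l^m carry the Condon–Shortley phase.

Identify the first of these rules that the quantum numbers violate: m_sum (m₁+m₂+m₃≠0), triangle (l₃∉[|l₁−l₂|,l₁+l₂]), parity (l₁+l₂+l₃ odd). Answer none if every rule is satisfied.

none

Σmᵢ = 0  ✓
l₃∈[|l₁−l₂|,l₁+l₂]=[0,6], have l₃=2  ✓
Σlᵢ = 8 ⇒ even  ✓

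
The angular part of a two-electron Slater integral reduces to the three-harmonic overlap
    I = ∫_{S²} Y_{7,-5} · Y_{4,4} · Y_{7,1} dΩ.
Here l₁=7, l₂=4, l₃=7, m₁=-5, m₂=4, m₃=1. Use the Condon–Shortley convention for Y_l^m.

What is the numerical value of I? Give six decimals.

m-sum 0 ✓  L=18 even ✓  3≤7≤11 ✓
Π(2lᵢ+1) = 15×9×15 = 2025
triangle coeff Δ(7,4,7) = 1/58198140
Σ_t [0,4]: t=0:+1/17418240 t=1:−1/622080 t=2:+1/230400 t=3:−1/622080 t=4:+1/17418240 = 1/806400
(3j)²=2268/230945 [(7 4 7; 0 0 0)], sign=-1
Σ_t [4,4]: t=4:+1/46448640 = 1/46448640
(3j)²=75/8398 [(7 4 7; -5 4 1)], sign=+1
⇒ 4πI² = 34445250/193947611
I = (-1)√(34445250/193947611/(4π)) = -0.11888239

-0.118882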